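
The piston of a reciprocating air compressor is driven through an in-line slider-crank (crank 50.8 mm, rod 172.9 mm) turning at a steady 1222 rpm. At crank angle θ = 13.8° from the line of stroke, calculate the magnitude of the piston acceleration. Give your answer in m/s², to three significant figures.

1030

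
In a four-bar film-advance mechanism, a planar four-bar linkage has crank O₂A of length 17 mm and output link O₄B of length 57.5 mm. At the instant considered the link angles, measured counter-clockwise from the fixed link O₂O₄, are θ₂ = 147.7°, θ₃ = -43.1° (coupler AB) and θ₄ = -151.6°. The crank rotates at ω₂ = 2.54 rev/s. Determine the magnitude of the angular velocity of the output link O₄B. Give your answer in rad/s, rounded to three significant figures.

ω₂ = 15.96 rad/s (from 2.54 rev/s).
Differentiating the loop-closure r₂e^{iθ₂}+r₃e^{iθ₃}=r₁+r₄e^{iθ₄} gives r₂ω₂e^{iθ₂}+r₃ω₃e^{iθ₃}=r₄ω₄e^{iθ₄}.
Eliminating the other unknown: ω₄ = r₂ω₂ sin(θ₂−θ₃) / [r₄ sin(θ₄−θ₃)].
Numerator sine = -0.18738; denominator sine = -0.94832.
Result = 0.017·15.96·(-0.18738) / (0.0575·(-0.94832)) = +0.93232 rad/s; magnitude 0.93232 rad/s.

0.932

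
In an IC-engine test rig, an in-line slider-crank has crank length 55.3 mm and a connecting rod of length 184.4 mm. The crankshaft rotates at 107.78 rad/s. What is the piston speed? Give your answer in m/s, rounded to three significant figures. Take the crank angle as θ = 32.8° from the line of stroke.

4.05

ω = 107.8 rad/s
For an in-line slider-crank, x = r cosθ + √(L² − r² sin²θ), so v = −rω sinθ·[1 + r cosθ/√(L² − r² sin²θ)].
With r = 0.0553 m, L = 0.1844 m, θ = 32.8°: √(L² − r² sin²θ) = 0.18195 m.
v = −0.0553·107.8·0.54171·[1 + 0.0553·0.84057/0.18195] = -4.0536 m/s.
|v| = 4.0536 m/s.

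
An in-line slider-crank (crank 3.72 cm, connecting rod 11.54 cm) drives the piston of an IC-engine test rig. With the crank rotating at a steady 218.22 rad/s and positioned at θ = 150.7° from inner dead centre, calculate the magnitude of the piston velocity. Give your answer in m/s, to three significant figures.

2.84

ω = 218.2 rad/s
For an in-line slider-crank, x = r cosθ + √(L² − r² sin²θ), so v = −rω sinθ·[1 + r cosθ/√(L² − r² sin²θ)].
With r = 0.0372 m, L = 0.1154 m, θ = 150.7°: √(L² − r² sin²θ) = 0.11395 m.
v = −0.0372·218.2·0.48938·[1 + 0.0372·-0.87207/0.11395] = -2.8417 m/s.
|v| = 2.8417 m/s.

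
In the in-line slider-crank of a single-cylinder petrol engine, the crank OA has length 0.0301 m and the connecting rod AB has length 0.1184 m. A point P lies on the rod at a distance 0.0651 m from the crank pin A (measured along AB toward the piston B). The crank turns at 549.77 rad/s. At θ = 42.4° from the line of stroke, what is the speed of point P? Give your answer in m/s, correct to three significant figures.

ω = 549.8 rad/s.  Crank-pin speed |V_A| = rω = 16.548 m/s, perpendicular to OA.
Rod angle: sinφ = −(r/L) sinθ ⇒ φ = -9.871°; ω_rod = −rω cosθ/√(L²−r²sin²θ) = -104.76 rad/s.
V_P = V_A + ω_rod × AP, with AP = 0.0651 m along the rod.
Components: V_Px = −rω sinθ − a·ω_rod·sinφ = -12.327 m/s;  V_Py = rω cosθ + a·ω_rod·cosφ = +5.5011 m/s.
|V_P| = √(V_Px² + V_Py²) = 13.499 m/s.

13.5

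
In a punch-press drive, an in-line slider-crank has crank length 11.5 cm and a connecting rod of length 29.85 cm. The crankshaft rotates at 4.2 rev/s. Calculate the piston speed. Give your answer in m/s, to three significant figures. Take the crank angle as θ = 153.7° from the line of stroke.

ω = 2π·4.2 = 26.39 rad/s
For an in-line slider-crank, x = r cosθ + √(L² − r² sin²θ), so v = −rω sinθ·[1 + r cosθ/√(L² − r² sin²θ)].
With r = 0.115 m, L = 0.2985 m, θ = 153.7°: √(L² − r² sin²θ) = 0.29412 m.
v = −0.115·26.39·0.44307·[1 + 0.115·-0.89649/0.29412] = -0.8733 m/s.
|v| = 0.8733 m/s.

0.873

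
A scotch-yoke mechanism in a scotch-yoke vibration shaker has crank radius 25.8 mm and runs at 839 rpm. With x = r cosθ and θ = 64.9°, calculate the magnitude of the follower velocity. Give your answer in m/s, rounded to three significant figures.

ω = 87.86 rad/s (from 839 rpm).
x = r cosθ ⇒ ẋ = −rω sinθ.
|v| = rω|sinθ| = 0.0258·87.86·|sin 64.9°| = 2.0527 m/s.

2.05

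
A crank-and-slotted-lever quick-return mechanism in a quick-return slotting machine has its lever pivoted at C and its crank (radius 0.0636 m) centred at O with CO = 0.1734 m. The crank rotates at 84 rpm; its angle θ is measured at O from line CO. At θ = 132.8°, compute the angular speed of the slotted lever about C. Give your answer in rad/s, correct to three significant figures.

ω = 8.796 rad/s (from 84 rpm).
Crank pin A relative to C: A = (d + r cosθ, r sinθ); lever angle φ = atan2(r sinθ, d + r cosθ).
Differentiating tanφ: φ̇ = rω(d cosθ + r)/(d² + r² + 2dr cosθ).
d² + r² + 2dr cosθ = |CA|² = 0.0191264 m²;  d cosθ + r = -0.054215 m.
|ω_lever| = |0.0636·8.796·-0.054215| / 0.0191264 = 1.5858 rad/s.

1.59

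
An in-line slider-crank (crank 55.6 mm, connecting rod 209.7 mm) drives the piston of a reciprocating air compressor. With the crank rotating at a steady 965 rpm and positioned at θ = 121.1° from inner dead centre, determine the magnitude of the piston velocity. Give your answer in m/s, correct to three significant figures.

ω = 2π·965/60 = 101.1 rad/s
For an in-line slider-crank, x = r cosθ + √(L² − r² sin²θ), so v = −rω sinθ·[1 + r cosθ/√(L² − r² sin²θ)].
With r = 0.0556 m, L = 0.2097 m, θ = 121.1°: √(L² − r² sin²θ) = 0.20422 m.
v = −0.0556·101.1·0.85627·[1 + 0.0556·-0.51653/0.20422] = -4.1345 m/s.
|v| = 4.1345 m/s.

4.13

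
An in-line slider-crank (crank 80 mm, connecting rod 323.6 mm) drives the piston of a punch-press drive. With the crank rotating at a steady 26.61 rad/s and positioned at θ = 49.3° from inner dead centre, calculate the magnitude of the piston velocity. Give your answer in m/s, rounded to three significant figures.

1.88

ω = 26.61 rad/s
For an in-line slider-crank, x = r cosθ + √(L² − r² sin²θ), so v = −rω sinθ·[1 + r cosθ/√(L² − r² sin²θ)].
With r = 0.08 m, L = 0.3236 m, θ = 49.3°: √(L² − r² sin²θ) = 0.31787 m.
v = −0.08·26.61·0.75813·[1 + 0.08·0.65210/0.31787] = -1.8788 m/s.
|v| = 1.8788 m/s.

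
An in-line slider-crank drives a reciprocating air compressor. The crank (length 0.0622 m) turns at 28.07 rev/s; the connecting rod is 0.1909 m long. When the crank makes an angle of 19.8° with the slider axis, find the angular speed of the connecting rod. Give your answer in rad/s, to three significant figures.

54.4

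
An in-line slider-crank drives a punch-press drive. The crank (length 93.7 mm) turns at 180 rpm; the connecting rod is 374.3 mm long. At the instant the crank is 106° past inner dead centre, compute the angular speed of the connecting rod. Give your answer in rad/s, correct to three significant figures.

1.34

ω = 18.85 rad/s (converted from 180 rpm).
The rod makes angle φ with the slider axis where L sinφ = r sinθ; differentiating, L cosφ·φ̇ = r ω cosθ.
L cosφ = √(L² − r² sin²θ) = 0.3633 m.
|ω_rod| = r ω |cosθ| / √(L² − r² sin²θ) = 0.0937·18.85·0.27564/0.3633 = 1.34 rad/s.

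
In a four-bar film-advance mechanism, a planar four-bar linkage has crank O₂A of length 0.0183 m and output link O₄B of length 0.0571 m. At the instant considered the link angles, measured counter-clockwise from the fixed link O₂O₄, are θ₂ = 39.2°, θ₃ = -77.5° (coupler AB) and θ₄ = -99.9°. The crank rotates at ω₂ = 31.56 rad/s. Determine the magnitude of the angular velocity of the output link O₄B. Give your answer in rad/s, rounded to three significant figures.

ω₂ = 31.56 rad/s
Differentiating the loop-closure r₂e^{iθ₂}+r₃e^{iθ₃}=r₁+r₄e^{iθ₄} gives r₂ω₂e^{iθ₂}+r₃ω₃e^{iθ₃}=r₄ω₄e^{iθ₄}.
Eliminating the other unknown: ω₄ = r₂ω₂ sin(θ₂−θ₃) / [r₄ sin(θ₄−θ₃)].
Numerator sine = +0.89337; denominator sine = -0.38107.
Result = 0.0183·31.56·(+0.89337) / (0.0571·(-0.38107)) = -23.713 rad/s; magnitude 23.713 rad/s.

23.7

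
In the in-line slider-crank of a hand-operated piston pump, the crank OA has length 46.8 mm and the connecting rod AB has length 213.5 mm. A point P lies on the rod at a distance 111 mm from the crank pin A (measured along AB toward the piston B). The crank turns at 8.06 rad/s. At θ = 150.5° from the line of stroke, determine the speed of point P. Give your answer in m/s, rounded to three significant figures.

ω = 8.06 rad/s.  Crank-pin speed |V_A| = rω = 0.37721 m/s, perpendicular to OA.
Rod angle: sinφ = −(r/L) sinθ ⇒ φ = -6.197°; ω_rod = −rω cosθ/√(L²−r²sin²θ) = +1.5468 rad/s.
V_P = V_A + ω_rod × AP, with AP = 0.111 m along the rod.
Components: V_Px = −rω sinθ − a·ω_rod·sinφ = -0.16721 m/s;  V_Py = rω cosθ + a·ω_rod·cosφ = -0.15762 m/s.
|V_P| = √(V_Px² + V_Py²) = 0.22979 m/s.

0.230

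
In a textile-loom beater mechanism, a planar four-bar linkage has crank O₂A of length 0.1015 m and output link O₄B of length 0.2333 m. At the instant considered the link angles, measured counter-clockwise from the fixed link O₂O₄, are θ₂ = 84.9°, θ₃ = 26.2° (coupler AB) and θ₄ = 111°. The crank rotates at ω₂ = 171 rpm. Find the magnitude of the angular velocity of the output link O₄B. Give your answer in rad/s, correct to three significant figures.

6.68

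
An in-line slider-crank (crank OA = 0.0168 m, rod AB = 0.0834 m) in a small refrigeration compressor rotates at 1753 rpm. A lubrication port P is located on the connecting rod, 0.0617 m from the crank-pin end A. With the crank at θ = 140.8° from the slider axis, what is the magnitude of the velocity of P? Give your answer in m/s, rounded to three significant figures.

1.83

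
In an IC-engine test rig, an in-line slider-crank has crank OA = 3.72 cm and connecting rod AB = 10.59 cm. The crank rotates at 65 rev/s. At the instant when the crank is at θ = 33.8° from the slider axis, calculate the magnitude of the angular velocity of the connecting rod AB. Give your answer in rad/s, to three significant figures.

ω = 408.4 rad/s (converted from 65 rev/s).
The rod makes angle φ with the slider axis where L sinφ = r sinθ; differentiating, L cosφ·φ̇ = r ω cosθ.
L cosφ = √(L² − r² sin²θ) = 0.10386 m.
|ω_rod| = r ω |cosθ| / √(L² − r² sin²θ) = 0.0372·408.4·0.83098/0.10386 = 121.56 rad/s.

122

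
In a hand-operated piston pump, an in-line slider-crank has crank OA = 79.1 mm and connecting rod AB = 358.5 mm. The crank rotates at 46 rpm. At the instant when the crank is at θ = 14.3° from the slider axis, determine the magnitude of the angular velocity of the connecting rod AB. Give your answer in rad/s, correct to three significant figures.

1.03

ω = 4.817 rad/s (converted from 46 rpm).
The rod makes angle φ with the slider axis where L sinφ = r sinθ; differentiating, L cosφ·φ̇ = r ω cosθ.
L cosφ = √(L² − r² sin²θ) = 0.35797 m.
|ω_rod| = r ω |cosθ| / √(L² − r² sin²θ) = 0.0791·4.817·0.96902/0.35797 = 1.0315 rad/s.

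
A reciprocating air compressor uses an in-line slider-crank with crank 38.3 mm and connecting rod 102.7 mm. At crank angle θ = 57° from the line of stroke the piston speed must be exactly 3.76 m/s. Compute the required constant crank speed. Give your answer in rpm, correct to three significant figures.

921

For an in-line slider-crank, |v_piston| = rω|sinθ|·[1 + r cosθ/√(L² − r² sin²θ)].
With r = 0.0383 m, L = 0.1027 m, θ = 57°: the bracketed kinematic factor |dx/dθ| = 0.03899 m.
ω = v/|dx/dθ| = 3.76/0.03899 = 96.435 rad/s.
N = 60ω/(2π) = 920.89 rpm.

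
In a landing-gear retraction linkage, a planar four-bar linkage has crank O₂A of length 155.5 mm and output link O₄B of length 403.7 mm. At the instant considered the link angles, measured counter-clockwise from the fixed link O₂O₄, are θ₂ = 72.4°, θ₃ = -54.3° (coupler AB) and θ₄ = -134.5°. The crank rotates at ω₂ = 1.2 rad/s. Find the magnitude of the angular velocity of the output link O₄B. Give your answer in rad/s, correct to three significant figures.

0.376

ω₂ = 1.2 rad/s
Differentiating the loop-closure r₂e^{iθ₂}+r₃e^{iθ₃}=r₁+r₄e^{iθ₄} gives r₂ω₂e^{iθ₂}+r₃ω₃e^{iθ₃}=r₄ω₄e^{iθ₄}.
Eliminating the other unknown: ω₄ = r₂ω₂ sin(θ₂−θ₃) / [r₄ sin(θ₄−θ₃)].
Numerator sine = +0.80178; denominator sine = -0.98541.
Result = 0.1555·1.2·(+0.80178) / (0.4037·(-0.98541)) = -0.37609 rad/s; magnitude 0.37609 rad/s.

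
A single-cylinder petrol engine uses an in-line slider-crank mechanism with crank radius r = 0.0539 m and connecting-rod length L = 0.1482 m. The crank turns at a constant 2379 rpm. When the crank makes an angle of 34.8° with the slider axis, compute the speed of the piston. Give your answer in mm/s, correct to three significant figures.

10000

ω = 2π·2379/60 = 249.1 rad/s
For an in-line slider-crank, x = r cosθ + √(L² − r² sin²θ), so v = −rω sinθ·[1 + r cosθ/√(L² − r² sin²θ)].
With r = 0.0539 m, L = 0.1482 m, θ = 34.8°: √(L² − r² sin²θ) = 0.14497 m.
v = −0.0539·249.1·0.57071·[1 + 0.0539·0.82115/0.14497] = -10.003 m/s.
|v| = 10.003 m/s = 10003 mm/s.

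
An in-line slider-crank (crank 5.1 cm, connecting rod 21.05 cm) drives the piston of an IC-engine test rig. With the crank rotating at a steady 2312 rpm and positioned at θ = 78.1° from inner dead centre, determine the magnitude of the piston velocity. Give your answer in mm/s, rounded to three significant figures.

ω = 2π·2312/60 = 242.1 rad/s
For an in-line slider-crank, x = r cosθ + √(L² − r² sin²θ), so v = −rω sinθ·[1 + r cosθ/√(L² − r² sin²θ)].
With r = 0.051 m, L = 0.2105 m, θ = 78.1°: √(L² − r² sin²θ) = 0.2045 m.
v = −0.051·242.1·0.97851·[1 + 0.051·0.20620/0.2045] = -12.704 m/s.
|v| = 12.704 m/s = 12704 mm/s.

12700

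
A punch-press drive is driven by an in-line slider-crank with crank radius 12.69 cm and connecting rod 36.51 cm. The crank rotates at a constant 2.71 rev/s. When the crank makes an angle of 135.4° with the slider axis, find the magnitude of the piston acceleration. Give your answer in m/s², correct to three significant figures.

25.6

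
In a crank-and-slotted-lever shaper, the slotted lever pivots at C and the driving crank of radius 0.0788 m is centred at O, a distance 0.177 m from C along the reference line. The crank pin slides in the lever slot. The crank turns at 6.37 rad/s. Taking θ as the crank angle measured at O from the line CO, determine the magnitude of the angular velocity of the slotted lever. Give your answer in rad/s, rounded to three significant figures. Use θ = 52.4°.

ω = 6.37 rad/s
Crank pin A relative to C: A = (d + r cosθ, r sinθ); lever angle φ = atan2(r sinθ, d + r cosθ).
Differentiating tanφ: φ̇ = rω(d cosθ + r)/(d² + r² + 2dr cosθ).
d² + r² + 2dr cosθ = |CA|² = 0.0545586 m²;  d cosθ + r = +0.1868 m.
|ω_lever| = |0.0788·6.37·+0.1868| / 0.0545586 = 1.7186 rad/s.

1.72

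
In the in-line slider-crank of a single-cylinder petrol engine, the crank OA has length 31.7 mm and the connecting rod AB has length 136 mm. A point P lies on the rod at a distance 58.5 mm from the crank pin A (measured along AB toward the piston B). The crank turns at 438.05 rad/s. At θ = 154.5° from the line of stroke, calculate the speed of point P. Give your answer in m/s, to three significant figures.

8.97

ω = 438.1 rad/s.  Crank-pin speed |V_A| = rω = 13.886 m/s, perpendicular to OA.
Rod angle: sinφ = −(r/L) sinθ ⇒ φ = -5.759°; ω_rod = −rω cosθ/√(L²−r²sin²θ) = +92.625 rad/s.
V_P = V_A + ω_rod × AP, with AP = 0.0585 m along the rod.
Components: V_Px = −rω sinθ − a·ω_rod·sinφ = -5.4344 m/s;  V_Py = rω cosθ + a·ω_rod·cosφ = -7.1422 m/s.
|V_P| = √(V_Px² + V_Py²) = 8.9747 m/s.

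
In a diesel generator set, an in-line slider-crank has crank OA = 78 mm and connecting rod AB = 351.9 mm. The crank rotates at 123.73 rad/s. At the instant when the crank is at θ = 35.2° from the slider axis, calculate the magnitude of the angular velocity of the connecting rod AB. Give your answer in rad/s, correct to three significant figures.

ω = 123.7 rad/s
The rod makes angle φ with the slider axis where L sinφ = r sinθ; differentiating, L cosφ·φ̇ = r ω cosθ.
L cosφ = √(L² − r² sin²θ) = 0.34902 m.
|ω_rod| = r ω |cosθ| / √(L² − r² sin²θ) = 0.078·123.7·0.81714/0.34902 = 22.596 rad/s.

22.6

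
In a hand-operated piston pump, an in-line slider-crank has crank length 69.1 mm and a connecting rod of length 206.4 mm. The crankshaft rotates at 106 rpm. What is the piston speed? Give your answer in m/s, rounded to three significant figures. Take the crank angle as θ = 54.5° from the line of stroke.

ω = 2π·106/60 = 11.1 rad/s
For an in-line slider-crank, x = r cosθ + √(L² − r² sin²θ), so v = −rω sinθ·[1 + r cosθ/√(L² − r² sin²θ)].
With r = 0.0691 m, L = 0.2064 m, θ = 54.5°: √(L² − r² sin²θ) = 0.19859 m.
v = −0.0691·11.1·0.81412·[1 + 0.0691·0.58070/0.19859] = -0.75063 m/s.
|v| = 0.75063 m/s.

0.751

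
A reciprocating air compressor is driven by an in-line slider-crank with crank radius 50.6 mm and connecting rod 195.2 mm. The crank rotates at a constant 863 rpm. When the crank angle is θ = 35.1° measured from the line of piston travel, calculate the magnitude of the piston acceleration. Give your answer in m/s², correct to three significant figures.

ω = 2π·863/60 = 90.37 rad/s
x(θ) = r cosθ + √(L² − r² sin²θ); with ω constant, a = ω²·d²x/dθ².
d²x/dθ² = −r cosθ − r²(cos2θ)/√u − r⁴ sin²2θ/(4u^{3/2}),  u = L² − r² sin²θ = 0.0372565 m².
Substituting r = 0.0506 m, L = 0.1952 m, θ = 35.1°: d²x/dθ² = -0.046093 m.
a = ω²·d²x/dθ² = (90.37)²·(-0.046093) = -376.46 m/s²;  |a| = 376.46 m/s².

376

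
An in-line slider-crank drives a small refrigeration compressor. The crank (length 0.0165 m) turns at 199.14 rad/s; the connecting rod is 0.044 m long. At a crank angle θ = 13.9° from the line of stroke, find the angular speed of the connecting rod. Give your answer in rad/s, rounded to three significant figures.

ω = 199.1 rad/s
The rod makes angle φ with the slider axis where L sinφ = r sinθ; differentiating, L cosφ·φ̇ = r ω cosθ.
L cosφ = √(L² − r² sin²θ) = 0.043821 m.
|ω_rod| = r ω |cosθ| / √(L² − r² sin²θ) = 0.0165·199.1·0.97072/0.043821 = 72.787 rad/s.

72.8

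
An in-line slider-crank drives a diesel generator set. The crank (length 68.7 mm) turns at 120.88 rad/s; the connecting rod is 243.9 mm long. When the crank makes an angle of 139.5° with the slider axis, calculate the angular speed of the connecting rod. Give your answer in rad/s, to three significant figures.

26.3

ω = 120.9 rad/s
The rod makes angle φ with the slider axis where L sinφ = r sinθ; differentiating, L cosφ·φ̇ = r ω cosθ.
L cosφ = √(L² − r² sin²θ) = 0.23978 m.
|ω_rod| = r ω |cosθ| / √(L² − r² sin²θ) = 0.0687·120.9·0.76041/0.23978 = 26.335 rad/s.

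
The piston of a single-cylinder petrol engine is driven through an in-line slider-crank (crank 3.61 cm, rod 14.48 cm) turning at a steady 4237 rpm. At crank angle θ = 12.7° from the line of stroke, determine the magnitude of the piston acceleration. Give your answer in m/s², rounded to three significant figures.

8540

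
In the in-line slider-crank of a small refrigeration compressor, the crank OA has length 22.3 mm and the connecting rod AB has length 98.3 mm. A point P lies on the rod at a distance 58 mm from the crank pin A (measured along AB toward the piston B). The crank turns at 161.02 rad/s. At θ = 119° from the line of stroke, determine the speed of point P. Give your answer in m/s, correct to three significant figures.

ω = 161 rad/s.  Crank-pin speed |V_A| = rω = 3.5907 m/s, perpendicular to OA.
Rod angle: sinφ = −(r/L) sinθ ⇒ φ = -11.444°; ω_rod = −rω cosθ/√(L²−r²sin²θ) = +18.069 rad/s.
V_P = V_A + ω_rod × AP, with AP = 0.058 m along the rod.
Components: V_Px = −rω sinθ − a·ω_rod·sinφ = -2.9326 m/s;  V_Py = rω cosθ + a·ω_rod·cosφ = -0.71369 m/s.
|V_P| = √(V_Px² + V_Py²) = 3.0182 m/s.

3.02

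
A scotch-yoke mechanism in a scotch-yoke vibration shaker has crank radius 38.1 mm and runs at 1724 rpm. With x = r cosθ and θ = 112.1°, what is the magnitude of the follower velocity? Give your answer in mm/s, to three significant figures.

ω = 180.5 rad/s (from 1724 rpm).
x = r cosθ ⇒ ẋ = −rω sinθ.
|v| = rω|sinθ| = 0.0381·180.5·|sin 112.1°| = 6.3731 m/s = 6373.1 mm/s.

6370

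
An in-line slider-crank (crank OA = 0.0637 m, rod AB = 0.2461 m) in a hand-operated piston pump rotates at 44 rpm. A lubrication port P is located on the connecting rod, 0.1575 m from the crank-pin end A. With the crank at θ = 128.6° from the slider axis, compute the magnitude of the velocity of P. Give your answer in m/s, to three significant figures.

ω = 4.608 rad/s.  Crank-pin speed |V_A| = rω = 0.29351 m/s, perpendicular to OA.
Rod angle: sinφ = −(r/L) sinθ ⇒ φ = -11.671°; ω_rod = −rω cosθ/√(L²−r²sin²θ) = +0.75977 rad/s.
V_P = V_A + ω_rod × AP, with AP = 0.1575 m along the rod.
Components: V_Px = −rω sinθ − a·ω_rod·sinφ = -0.20518 m/s;  V_Py = rω cosθ + a·ω_rod·cosφ = -0.065924 m/s.
|V_P| = √(V_Px² + V_Py²) = 0.21551 m/s.

0.216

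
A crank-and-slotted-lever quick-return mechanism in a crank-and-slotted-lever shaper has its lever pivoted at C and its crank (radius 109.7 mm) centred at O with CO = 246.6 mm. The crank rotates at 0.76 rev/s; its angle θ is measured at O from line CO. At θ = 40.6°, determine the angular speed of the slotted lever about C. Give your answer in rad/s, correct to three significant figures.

ω = 4.775 rad/s (from 0.76 rev/s).
Crank pin A relative to C: A = (d + r cosθ, r sinθ); lever angle φ = atan2(r sinθ, d + r cosθ).
Differentiating tanφ: φ̇ = rω(d cosθ + r)/(d² + r² + 2dr cosθ).
d² + r² + 2dr cosθ = |CA|² = 0.113925 m²;  d cosθ + r = +0.29694 m.
|ω_lever| = |0.1097·4.775·+0.29694| / 0.113925 = 1.3653 rad/s.

1.37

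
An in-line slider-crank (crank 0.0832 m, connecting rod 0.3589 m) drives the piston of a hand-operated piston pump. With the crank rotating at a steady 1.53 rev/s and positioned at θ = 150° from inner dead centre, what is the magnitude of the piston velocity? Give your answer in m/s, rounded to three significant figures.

0.319

ω = 2π·1.53 = 9.613 rad/s
For an in-line slider-crank, x = r cosθ + √(L² − r² sin²θ), so v = −rω sinθ·[1 + r cosθ/√(L² − r² sin²θ)].
With r = 0.0832 m, L = 0.3589 m, θ = 150°: √(L² − r² sin²θ) = 0.35648 m.
v = −0.0832·9.613·0.50000·[1 + 0.0832·-0.86603/0.35648] = -0.31908 m/s.
|v| = 0.31908 m/s.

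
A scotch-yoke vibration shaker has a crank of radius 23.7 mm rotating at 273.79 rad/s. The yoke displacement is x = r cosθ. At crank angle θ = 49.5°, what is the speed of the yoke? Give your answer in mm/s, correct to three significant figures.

ω = 273.8 rad/s
x = r cosθ ⇒ ẋ = −rω sinθ.
|v| = rω|sinθ| = 0.0237·273.8·|sin 49.5°| = 4.9341 m/s = 4934.1 mm/s.

4930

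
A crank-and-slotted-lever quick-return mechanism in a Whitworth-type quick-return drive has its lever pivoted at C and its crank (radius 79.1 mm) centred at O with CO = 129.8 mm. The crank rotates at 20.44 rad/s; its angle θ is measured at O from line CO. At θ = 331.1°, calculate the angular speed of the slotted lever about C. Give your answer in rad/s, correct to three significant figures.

7.59

ω = 20.44 rad/s
Crank pin A relative to C: A = (d + r cosθ, r sinθ); lever angle φ = atan2(r sinθ, d + r cosθ).
Differentiating tanφ: φ̇ = rω(d cosθ + r)/(d² + r² + 2dr cosθ).
d² + r² + 2dr cosθ = |CA|² = 0.041082 m²;  d cosθ + r = +0.19274 m.
|ω_lever| = |0.0791·20.44·+0.19274| / 0.041082 = 7.5852 rad/s.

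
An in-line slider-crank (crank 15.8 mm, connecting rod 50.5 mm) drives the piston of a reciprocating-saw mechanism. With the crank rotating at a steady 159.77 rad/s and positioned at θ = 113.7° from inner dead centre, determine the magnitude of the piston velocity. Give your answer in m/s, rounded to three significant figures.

ω = 159.8 rad/s
For an in-line slider-crank, x = r cosθ + √(L² − r² sin²θ), so v = −rω sinθ·[1 + r cosθ/√(L² − r² sin²θ)].
With r = 0.0158 m, L = 0.0505 m, θ = 113.7°: √(L² − r² sin²θ) = 0.048383 m.
v = −0.0158·159.8·0.91566·[1 + 0.0158·-0.40195/0.048383] = -2.0081 m/s.
|v| = 2.0081 m/s.

2.01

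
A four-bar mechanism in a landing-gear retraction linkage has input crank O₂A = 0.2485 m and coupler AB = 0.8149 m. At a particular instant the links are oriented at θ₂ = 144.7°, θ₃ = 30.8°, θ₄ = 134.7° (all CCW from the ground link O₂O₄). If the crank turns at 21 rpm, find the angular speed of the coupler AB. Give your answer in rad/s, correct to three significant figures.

ω₂ = 2.199 rad/s (from 21 rpm).
Differentiating the loop-closure r₂e^{iθ₂}+r₃e^{iθ₃}=r₁+r₄e^{iθ₄} gives r₂ω₂e^{iθ₂}+r₃ω₃e^{iθ₃}=r₄ω₄e^{iθ₄}.
Eliminating the other unknown: ω₃ = r₂ω₂ sin(θ₄−θ₂) / [r₃ sin(θ₃−θ₄)].
Numerator sine = -0.17365; denominator sine = -0.97072.
Result = 0.2485·2.199·(-0.17365) / (0.8149·(-0.97072)) = +0.11996 rad/s; magnitude 0.11996 rad/s.

0.120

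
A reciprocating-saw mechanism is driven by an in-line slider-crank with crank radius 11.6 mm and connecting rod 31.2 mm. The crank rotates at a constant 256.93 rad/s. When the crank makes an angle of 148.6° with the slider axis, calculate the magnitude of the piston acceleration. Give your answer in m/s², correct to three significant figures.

ω = 256.9 rad/s
x(θ) = r cosθ + √(L² − r² sin²θ); with ω constant, a = ω²·d²x/dθ².
d²x/dθ² = −r cosθ − r²(cos2θ)/√u − r⁴ sin²2θ/(4u^{3/2}),  u = L² − r² sin²θ = 0.000936914 m².
Substituting r = 0.0116 m, L = 0.0312 m, θ = 148.6°: d²x/dθ² = +0.0077669 m.
a = ω²·d²x/dθ² = (256.9)²·(+0.0077669) = +512.72 m/s²;  |a| = 512.72 m/s².

513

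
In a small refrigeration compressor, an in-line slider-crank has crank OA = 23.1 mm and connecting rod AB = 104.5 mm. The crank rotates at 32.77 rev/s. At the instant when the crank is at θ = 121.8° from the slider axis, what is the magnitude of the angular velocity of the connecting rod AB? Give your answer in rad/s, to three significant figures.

24.4

ω = 205.9 rad/s (converted from 32.77 rev/s).
The rod makes angle φ with the slider axis where L sinφ = r sinθ; differentiating, L cosφ·φ̇ = r ω cosθ.
L cosφ = √(L² − r² sin²θ) = 0.10264 m.
|ω_rod| = r ω |cosθ| / √(L² − r² sin²θ) = 0.0231·205.9·0.52696/0.10264 = 24.419 rad/s.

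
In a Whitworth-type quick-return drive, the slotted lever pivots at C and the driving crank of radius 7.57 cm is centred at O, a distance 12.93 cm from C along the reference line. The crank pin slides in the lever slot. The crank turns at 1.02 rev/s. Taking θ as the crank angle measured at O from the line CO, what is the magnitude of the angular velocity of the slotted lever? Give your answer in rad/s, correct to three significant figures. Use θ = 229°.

ω = 6.409 rad/s (from 1.02 rev/s).
Crank pin A relative to C: A = (d + r cosθ, r sinθ); lever angle φ = atan2(r sinθ, d + r cosθ).
Differentiating tanφ: φ̇ = rω(d cosθ + r)/(d² + r² + 2dr cosθ).
d² + r² + 2dr cosθ = |CA|² = 0.00960596 m²;  d cosθ + r = -0.0091284 m.
|ω_lever| = |0.0757·6.409·-0.0091284| / 0.00960596 = 0.46103 rad/s.

0.461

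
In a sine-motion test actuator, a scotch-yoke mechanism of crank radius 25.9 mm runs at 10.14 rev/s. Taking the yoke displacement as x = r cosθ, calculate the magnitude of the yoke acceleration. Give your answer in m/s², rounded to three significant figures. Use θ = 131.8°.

70.1

ω = 63.71 rad/s (from 10.14 rev/s).
x = r cosθ ⇒ ẍ = −rω² cosθ (ω constant).
|a| = rω²|cosθ| = 0.0259·(63.71)²·|cos 131.8°| = 70.074 m/s².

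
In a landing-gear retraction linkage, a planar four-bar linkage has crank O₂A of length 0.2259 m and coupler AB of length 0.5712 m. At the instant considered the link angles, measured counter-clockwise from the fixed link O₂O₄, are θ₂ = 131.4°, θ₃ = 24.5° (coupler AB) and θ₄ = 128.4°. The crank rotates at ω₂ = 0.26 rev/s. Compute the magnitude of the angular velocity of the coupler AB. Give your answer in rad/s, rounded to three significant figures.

ω₂ = 1.634 rad/s (from 0.26 rev/s).
Differentiating the loop-closure r₂e^{iθ₂}+r₃e^{iθ₃}=r₁+r₄e^{iθ₄} gives r₂ω₂e^{iθ₂}+r₃ω₃e^{iθ₃}=r₄ω₄e^{iθ₄}.
Eliminating the other unknown: ω₃ = r₂ω₂ sin(θ₄−θ₂) / [r₃ sin(θ₃−θ₄)].
Numerator sine = -0.05234; denominator sine = -0.97072.
Result = 0.2259·1.634·(-0.05234) / (0.5712·(-0.97072)) = +0.034833 rad/s; magnitude 0.034833 rad/s.

0.0348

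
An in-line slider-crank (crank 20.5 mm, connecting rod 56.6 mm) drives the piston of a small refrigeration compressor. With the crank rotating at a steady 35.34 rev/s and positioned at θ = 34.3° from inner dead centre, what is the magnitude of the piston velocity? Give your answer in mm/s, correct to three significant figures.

3350

ω = 2π·35.3 = 222 rad/s
For an in-line slider-crank, x = r cosθ + √(L² − r² sin²θ), so v = −rω sinθ·[1 + r cosθ/√(L² − r² sin²θ)].
With r = 0.0205 m, L = 0.0566 m, θ = 34.3°: √(L² − r² sin²θ) = 0.055409 m.
v = −0.0205·222·0.56353·[1 + 0.0205·0.82610/0.055409] = -3.3492 m/s.
|v| = 3.3492 m/s = 3349.2 mm/s.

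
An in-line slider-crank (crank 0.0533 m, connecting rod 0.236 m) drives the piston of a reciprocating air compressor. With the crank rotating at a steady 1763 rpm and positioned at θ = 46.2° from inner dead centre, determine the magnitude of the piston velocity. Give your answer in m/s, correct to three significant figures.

8.23

ω = 2π·1763/60 = 184.6 rad/s
For an in-line slider-crank, x = r cosθ + √(L² − r² sin²θ), so v = −rω sinθ·[1 + r cosθ/√(L² − r² sin²θ)].
With r = 0.0533 m, L = 0.236 m, θ = 46.2°: √(L² − r² sin²θ) = 0.23284 m.
v = −0.0533·184.6·0.72176·[1 + 0.0533·0.69214/0.23284] = -8.2276 m/s.
|v| = 8.2276 m/s.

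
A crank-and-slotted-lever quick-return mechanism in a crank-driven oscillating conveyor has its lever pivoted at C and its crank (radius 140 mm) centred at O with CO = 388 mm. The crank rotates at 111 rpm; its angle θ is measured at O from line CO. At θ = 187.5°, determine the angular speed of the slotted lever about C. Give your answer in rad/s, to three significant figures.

6.38

ω = 11.62 rad/s (from 111 rpm).
Crank pin A relative to C: A = (d + r cosθ, r sinθ); lever angle φ = atan2(r sinθ, d + r cosθ).
Differentiating tanφ: φ̇ = rω(d cosθ + r)/(d² + r² + 2dr cosθ).
d² + r² + 2dr cosθ = |CA|² = 0.0624334 m²;  d cosθ + r = -0.24468 m.
|ω_lever| = |0.14·11.62·-0.24468| / 0.0624334 = 6.3777 rad/s.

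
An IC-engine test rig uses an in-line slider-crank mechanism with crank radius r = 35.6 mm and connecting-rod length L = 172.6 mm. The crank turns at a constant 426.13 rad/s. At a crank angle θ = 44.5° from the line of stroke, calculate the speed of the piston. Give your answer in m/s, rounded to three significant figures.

12.2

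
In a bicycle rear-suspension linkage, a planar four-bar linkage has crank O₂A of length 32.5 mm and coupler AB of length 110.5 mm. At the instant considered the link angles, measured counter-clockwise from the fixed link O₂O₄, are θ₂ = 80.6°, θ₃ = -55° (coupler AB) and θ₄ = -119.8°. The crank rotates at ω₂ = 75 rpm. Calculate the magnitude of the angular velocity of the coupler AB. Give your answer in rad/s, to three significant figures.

0.890

ω₂ = 7.854 rad/s (from 75 rpm).
Differentiating the loop-closure r₂e^{iθ₂}+r₃e^{iθ₃}=r₁+r₄e^{iθ₄} gives r₂ω₂e^{iθ₂}+r₃ω₃e^{iθ₃}=r₄ω₄e^{iθ₄}.
Eliminating the other unknown: ω₃ = r₂ω₂ sin(θ₄−θ₂) / [r₃ sin(θ₃−θ₄)].
Numerator sine = +0.34857; denominator sine = +0.90483.
Result = 0.0325·7.854·(+0.34857) / (0.1105·(+0.90483)) = +0.88989 rad/s; magnitude 0.88989 rad/s.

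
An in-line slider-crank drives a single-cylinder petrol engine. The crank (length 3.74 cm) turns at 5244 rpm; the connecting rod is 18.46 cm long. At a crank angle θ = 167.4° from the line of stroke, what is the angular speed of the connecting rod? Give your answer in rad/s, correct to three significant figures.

ω = 549.2 rad/s (converted from 5244 rpm).
The rod makes angle φ with the slider axis where L sinφ = r sinθ; differentiating, L cosφ·φ̇ = r ω cosθ.
L cosφ = √(L² − r² sin²θ) = 0.18442 m.
|ω_rod| = r ω |cosθ| / √(L² − r² sin²θ) = 0.0374·549.2·0.97592/0.18442 = 108.68 rad/s.

109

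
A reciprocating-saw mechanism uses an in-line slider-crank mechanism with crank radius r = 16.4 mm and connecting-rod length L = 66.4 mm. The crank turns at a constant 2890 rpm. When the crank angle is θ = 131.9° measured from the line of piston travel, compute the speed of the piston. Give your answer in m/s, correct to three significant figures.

ω = 2π·2890/60 = 302.6 rad/s
For an in-line slider-crank, x = r cosθ + √(L² − r² sin²θ), so v = −rω sinθ·[1 + r cosθ/√(L² − r² sin²θ)].
With r = 0.0164 m, L = 0.0664 m, θ = 131.9°: √(L² − r² sin²θ) = 0.065268 m.
v = −0.0164·302.6·0.74431·[1 + 0.0164·-0.66783/0.065268] = -3.0743 m/s.
|v| = 3.0743 m/s.

3.07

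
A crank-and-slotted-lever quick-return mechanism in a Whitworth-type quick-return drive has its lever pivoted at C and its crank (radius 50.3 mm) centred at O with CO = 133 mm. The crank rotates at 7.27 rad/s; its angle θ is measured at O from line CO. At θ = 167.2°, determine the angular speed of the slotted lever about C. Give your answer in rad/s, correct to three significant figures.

4.05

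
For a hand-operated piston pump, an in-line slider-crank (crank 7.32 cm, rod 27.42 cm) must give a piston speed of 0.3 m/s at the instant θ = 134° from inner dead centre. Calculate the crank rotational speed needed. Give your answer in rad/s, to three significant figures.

For an in-line slider-crank, |v_piston| = rω|sinθ|·[1 + r cosθ/√(L² − r² sin²θ)].
With r = 0.0732 m, L = 0.2742 m, θ = 134°: the bracketed kinematic factor |dx/dθ| = 0.042706 m.
ω = v/|dx/dθ| = 0.3/0.042706 = 7.0248 rad/s.

7.02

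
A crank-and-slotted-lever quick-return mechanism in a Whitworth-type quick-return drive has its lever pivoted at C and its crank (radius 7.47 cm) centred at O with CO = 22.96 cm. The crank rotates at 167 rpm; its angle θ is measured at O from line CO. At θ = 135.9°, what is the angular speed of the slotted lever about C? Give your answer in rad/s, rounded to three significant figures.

3.50

ω = 17.49 rad/s (from 167 rpm).
Crank pin A relative to C: A = (d + r cosθ, r sinθ); lever angle φ = atan2(r sinθ, d + r cosθ).
Differentiating tanφ: φ̇ = rω(d cosθ + r)/(d² + r² + 2dr cosθ).
d² + r² + 2dr cosθ = |CA|² = 0.0336629 m²;  d cosθ + r = -0.090182 m.
|ω_lever| = |0.0747·17.49·-0.090182| / 0.0336629 = 3.4997 rad/s.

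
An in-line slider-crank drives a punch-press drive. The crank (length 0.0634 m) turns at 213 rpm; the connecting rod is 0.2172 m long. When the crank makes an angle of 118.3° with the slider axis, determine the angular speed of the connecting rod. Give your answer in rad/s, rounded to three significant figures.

3.19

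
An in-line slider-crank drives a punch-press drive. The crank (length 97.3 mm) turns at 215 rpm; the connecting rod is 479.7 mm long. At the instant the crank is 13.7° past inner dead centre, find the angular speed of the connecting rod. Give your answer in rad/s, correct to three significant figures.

ω = 22.51 rad/s (converted from 215 rpm).
The rod makes angle φ with the slider axis where L sinφ = r sinθ; differentiating, L cosφ·φ̇ = r ω cosθ.
L cosφ = √(L² − r² sin²θ) = 0.47915 m.
|ω_rod| = r ω |cosθ| / √(L² − r² sin²θ) = 0.0973·22.51·0.97155/0.47915 = 4.442 rad/s.

4.44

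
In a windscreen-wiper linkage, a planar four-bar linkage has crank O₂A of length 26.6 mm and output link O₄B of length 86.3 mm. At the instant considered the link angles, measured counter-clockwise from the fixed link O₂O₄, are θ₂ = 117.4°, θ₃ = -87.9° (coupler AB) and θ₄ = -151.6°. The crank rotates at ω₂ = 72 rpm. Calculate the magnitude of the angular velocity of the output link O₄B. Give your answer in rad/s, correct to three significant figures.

1.11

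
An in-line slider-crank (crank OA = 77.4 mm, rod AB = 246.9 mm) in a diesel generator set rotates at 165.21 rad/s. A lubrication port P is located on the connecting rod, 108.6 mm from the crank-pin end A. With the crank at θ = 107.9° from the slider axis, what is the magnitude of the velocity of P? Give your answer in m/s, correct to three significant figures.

ω = 165.2 rad/s.  Crank-pin speed |V_A| = rω = 12.787 m/s, perpendicular to OA.
Rod angle: sinφ = −(r/L) sinθ ⇒ φ = -17.356°; ω_rod = −rω cosθ/√(L²−r²sin²θ) = +16.678 rad/s.
V_P = V_A + ω_rod × AP, with AP = 0.1086 m along the rod.
Components: V_Px = −rω sinθ − a·ω_rod·sinφ = -11.628 m/s;  V_Py = rω cosθ + a·ω_rod·cosφ = -2.2015 m/s.
|V_P| = √(V_Px² + V_Py²) = 11.835 m/s.

11.8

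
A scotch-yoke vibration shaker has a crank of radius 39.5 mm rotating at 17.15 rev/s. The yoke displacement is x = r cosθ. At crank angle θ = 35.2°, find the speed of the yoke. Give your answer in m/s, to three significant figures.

ω = 107.8 rad/s (from 17.15 rev/s).
x = r cosθ ⇒ ẋ = −rω sinθ.
|v| = rω|sinθ| = 0.0395·107.8·|sin 35.2°| = 2.4535 m/s.

2.45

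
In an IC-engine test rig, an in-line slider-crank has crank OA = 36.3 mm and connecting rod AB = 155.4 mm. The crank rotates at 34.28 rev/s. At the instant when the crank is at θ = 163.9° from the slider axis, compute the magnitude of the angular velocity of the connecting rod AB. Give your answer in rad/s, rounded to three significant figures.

48.4

ω = 215.4 rad/s (converted from 34.28 rev/s).
The rod makes angle φ with the slider axis where L sinφ = r sinθ; differentiating, L cosφ·φ̇ = r ω cosθ.
L cosφ = √(L² − r² sin²θ) = 0.15507 m.
|ω_rod| = r ω |cosθ| / √(L² − r² sin²θ) = 0.0363·215.4·0.96078/0.15507 = 48.441 rad/s.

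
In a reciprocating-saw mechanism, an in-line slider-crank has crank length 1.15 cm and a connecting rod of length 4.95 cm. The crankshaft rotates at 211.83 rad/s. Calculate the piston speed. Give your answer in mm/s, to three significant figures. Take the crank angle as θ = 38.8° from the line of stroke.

ω = 211.8 rad/s
For an in-line slider-crank, x = r cosθ + √(L² − r² sin²θ), so v = −rω sinθ·[1 + r cosθ/√(L² − r² sin²θ)].
With r = 0.0115 m, L = 0.0495 m, θ = 38.8°: √(L² − r² sin²θ) = 0.048973 m.
v = −0.0115·211.8·0.62660·[1 + 0.0115·0.77934/0.048973] = -1.8058 m/s.
|v| = 1.8058 m/s = 1805.8 mm/s.

1810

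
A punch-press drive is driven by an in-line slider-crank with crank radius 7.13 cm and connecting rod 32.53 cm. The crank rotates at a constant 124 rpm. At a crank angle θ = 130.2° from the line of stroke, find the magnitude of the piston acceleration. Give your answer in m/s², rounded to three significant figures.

ω = 2π·124/60 = 12.99 rad/s
x(θ) = r cosθ + √(L² − r² sin²θ); with ω constant, a = ω²·d²x/dθ².
d²x/dθ² = −r cosθ − r²(cos2θ)/√u − r⁴ sin²2θ/(4u^{3/2}),  u = L² − r² sin²θ = 0.102854 m².
Substituting r = 0.0713 m, L = 0.3253 m, θ = 130.2°: d²x/dθ² = +0.048474 m.
a = ω²·d²x/dθ² = (12.99)²·(+0.048474) = +8.1736 m/s²;  |a| = 8.1736 m/s².

8.17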